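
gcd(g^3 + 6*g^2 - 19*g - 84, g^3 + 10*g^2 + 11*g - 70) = g + 7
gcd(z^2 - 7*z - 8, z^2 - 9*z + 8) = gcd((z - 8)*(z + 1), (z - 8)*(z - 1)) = z - 8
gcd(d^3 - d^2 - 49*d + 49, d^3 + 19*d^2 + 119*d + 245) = d + 7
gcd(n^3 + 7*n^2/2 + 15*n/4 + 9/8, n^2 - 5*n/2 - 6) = n + 3/2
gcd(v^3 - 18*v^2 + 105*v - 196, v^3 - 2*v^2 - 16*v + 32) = v - 4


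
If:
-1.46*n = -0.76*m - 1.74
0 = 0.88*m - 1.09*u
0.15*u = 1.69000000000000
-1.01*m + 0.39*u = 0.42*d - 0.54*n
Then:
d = -12.23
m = 13.96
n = 8.46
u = 11.27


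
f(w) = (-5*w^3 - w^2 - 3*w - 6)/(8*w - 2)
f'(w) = (-15*w^2 - 2*w - 3)/(8*w - 2) - 8*(-5*w^3 - w^2 - 3*w - 6)/(8*w - 2)^2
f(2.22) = -4.59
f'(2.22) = -2.83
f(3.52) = -9.44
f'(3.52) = -4.60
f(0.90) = -2.53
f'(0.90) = 0.63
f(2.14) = -4.37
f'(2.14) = -2.72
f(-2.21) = -2.53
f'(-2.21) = 2.62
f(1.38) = -2.79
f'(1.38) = -1.33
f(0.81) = -2.62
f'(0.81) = 1.45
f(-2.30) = -2.77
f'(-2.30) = 2.73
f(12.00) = -93.89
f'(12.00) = -15.28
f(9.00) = -53.70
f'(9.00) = -11.52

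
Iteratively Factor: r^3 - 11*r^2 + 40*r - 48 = (r - 4)*(r^2 - 7*r + 12) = (r - 4)^2*(r - 3)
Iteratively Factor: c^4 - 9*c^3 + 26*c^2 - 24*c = (c - 4)*(c^3 - 5*c^2 + 6*c) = (c - 4)*(c - 3)*(c^2 - 2*c) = (c - 4)*(c - 3)*(c - 2)*(c)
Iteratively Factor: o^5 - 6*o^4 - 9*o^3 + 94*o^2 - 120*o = (o - 5)*(o^4 - o^3 - 14*o^2 + 24*o) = o*(o - 5)*(o^3 - o^2 - 14*o + 24) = o*(o - 5)*(o - 2)*(o^2 + o - 12) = o*(o - 5)*(o - 2)*(o + 4)*(o - 3)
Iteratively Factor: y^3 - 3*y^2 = (y)*(y^2 - 3*y) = y*(y - 3)*(y)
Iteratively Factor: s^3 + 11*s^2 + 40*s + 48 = (s + 4)*(s^2 + 7*s + 12) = (s + 4)^2*(s + 3)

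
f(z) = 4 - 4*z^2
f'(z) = -8*z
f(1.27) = -2.45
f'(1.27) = -10.16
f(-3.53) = -45.84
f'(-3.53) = 28.24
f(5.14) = -101.68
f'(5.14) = -41.12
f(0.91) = 0.69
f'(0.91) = -7.28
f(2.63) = -23.67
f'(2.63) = -21.04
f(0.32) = 3.59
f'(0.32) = -2.56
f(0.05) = 3.99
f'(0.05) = -0.40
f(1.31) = -2.86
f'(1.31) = -10.48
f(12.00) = -572.00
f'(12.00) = -96.00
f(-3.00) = -32.00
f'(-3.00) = 24.00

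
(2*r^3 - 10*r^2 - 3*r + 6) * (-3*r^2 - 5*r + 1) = -6*r^5 + 20*r^4 + 61*r^3 - 13*r^2 - 33*r + 6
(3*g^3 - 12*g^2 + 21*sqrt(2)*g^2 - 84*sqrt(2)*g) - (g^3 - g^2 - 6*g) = 2*g^3 - 11*g^2 + 21*sqrt(2)*g^2 - 84*sqrt(2)*g + 6*g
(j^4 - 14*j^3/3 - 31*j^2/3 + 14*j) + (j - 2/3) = j^4 - 14*j^3/3 - 31*j^2/3 + 15*j - 2/3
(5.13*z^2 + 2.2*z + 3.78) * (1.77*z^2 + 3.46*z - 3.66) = 9.0801*z^4 + 21.6438*z^3 - 4.4732*z^2 + 5.0268*z - 13.8348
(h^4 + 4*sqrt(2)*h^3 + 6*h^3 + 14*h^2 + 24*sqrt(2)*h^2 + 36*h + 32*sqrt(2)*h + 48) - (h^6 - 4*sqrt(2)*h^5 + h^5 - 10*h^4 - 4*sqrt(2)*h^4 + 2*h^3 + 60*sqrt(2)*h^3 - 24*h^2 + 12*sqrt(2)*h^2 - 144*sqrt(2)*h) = -h^6 - h^5 + 4*sqrt(2)*h^5 + 4*sqrt(2)*h^4 + 11*h^4 - 56*sqrt(2)*h^3 + 4*h^3 + 12*sqrt(2)*h^2 + 38*h^2 + 36*h + 176*sqrt(2)*h + 48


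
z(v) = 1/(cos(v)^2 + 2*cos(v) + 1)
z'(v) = (2*sin(v)*cos(v) + 2*sin(v))/(cos(v)^2 + 2*cos(v) + 1)^2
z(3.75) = 31.06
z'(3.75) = -197.85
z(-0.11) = 0.25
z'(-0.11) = -0.03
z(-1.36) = 0.68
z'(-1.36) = -1.11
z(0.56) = 0.29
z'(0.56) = 0.17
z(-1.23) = 0.56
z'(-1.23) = -0.79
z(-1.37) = 0.70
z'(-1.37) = -1.14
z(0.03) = 0.25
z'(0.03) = 0.01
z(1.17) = 0.52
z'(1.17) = 0.69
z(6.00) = 0.26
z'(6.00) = -0.07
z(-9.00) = 126.62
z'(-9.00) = -1174.33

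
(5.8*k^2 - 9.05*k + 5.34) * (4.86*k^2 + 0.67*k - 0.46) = 28.188*k^4 - 40.097*k^3 + 17.2209*k^2 + 7.7408*k - 2.4564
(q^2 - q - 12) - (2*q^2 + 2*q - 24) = -q^2 - 3*q + 12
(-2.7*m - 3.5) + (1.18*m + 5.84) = 2.34 - 1.52*m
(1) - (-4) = 5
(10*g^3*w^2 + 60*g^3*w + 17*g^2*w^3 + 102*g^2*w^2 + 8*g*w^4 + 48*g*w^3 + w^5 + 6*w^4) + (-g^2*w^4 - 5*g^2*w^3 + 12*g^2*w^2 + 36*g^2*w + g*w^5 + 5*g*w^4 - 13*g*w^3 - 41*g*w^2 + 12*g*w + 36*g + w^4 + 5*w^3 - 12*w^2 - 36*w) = 10*g^3*w^2 + 60*g^3*w - g^2*w^4 + 12*g^2*w^3 + 114*g^2*w^2 + 36*g^2*w + g*w^5 + 13*g*w^4 + 35*g*w^3 - 41*g*w^2 + 12*g*w + 36*g + w^5 + 7*w^4 + 5*w^3 - 12*w^2 - 36*w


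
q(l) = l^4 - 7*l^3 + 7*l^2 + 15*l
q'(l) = 4*l^3 - 21*l^2 + 14*l + 15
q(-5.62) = 2376.90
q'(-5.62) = -1436.97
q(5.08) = 5.14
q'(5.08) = 68.57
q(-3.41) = 443.02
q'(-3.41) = -435.54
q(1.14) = 17.52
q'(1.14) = 9.59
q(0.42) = 7.05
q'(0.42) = 17.47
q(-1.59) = 28.38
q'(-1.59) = -76.43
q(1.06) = 16.69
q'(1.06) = 11.01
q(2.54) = 10.17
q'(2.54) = -19.38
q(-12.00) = 33660.00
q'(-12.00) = -10089.00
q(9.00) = 2160.00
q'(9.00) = 1356.00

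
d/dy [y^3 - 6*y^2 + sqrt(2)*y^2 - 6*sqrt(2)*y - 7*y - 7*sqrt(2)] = 3*y^2 - 12*y + 2*sqrt(2)*y - 6*sqrt(2) - 7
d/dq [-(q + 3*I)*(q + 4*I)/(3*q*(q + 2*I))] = (5*I*q^2 - 24*q - 24*I)/(3*q^2*(q^2 + 4*I*q - 4))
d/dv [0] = 0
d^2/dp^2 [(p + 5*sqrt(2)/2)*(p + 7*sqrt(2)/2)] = 2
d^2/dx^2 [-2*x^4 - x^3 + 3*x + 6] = 6*x*(-4*x - 1)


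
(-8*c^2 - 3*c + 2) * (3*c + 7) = -24*c^3 - 65*c^2 - 15*c + 14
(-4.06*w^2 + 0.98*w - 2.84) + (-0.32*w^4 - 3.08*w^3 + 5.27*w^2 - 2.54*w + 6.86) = -0.32*w^4 - 3.08*w^3 + 1.21*w^2 - 1.56*w + 4.02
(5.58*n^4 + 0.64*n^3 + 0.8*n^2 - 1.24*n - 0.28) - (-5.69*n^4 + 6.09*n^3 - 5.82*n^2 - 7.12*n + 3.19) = 11.27*n^4 - 5.45*n^3 + 6.62*n^2 + 5.88*n - 3.47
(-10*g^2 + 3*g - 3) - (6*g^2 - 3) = -16*g^2 + 3*g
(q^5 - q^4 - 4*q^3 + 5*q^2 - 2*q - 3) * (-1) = -q^5 + q^4 + 4*q^3 - 5*q^2 + 2*q + 3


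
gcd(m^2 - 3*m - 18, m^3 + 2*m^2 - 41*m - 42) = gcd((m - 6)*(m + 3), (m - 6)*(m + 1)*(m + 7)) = m - 6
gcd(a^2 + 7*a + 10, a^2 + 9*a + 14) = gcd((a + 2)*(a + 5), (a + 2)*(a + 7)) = a + 2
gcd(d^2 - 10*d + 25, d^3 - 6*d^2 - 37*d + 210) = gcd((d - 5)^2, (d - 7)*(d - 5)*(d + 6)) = d - 5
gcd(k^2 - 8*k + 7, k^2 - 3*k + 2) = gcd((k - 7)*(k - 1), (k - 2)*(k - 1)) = k - 1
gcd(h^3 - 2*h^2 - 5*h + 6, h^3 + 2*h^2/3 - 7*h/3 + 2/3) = h^2 + h - 2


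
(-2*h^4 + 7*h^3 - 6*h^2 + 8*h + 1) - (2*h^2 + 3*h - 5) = -2*h^4 + 7*h^3 - 8*h^2 + 5*h + 6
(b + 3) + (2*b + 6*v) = 3*b + 6*v + 3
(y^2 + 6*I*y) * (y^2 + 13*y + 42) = y^4 + 13*y^3 + 6*I*y^3 + 42*y^2 + 78*I*y^2 + 252*I*y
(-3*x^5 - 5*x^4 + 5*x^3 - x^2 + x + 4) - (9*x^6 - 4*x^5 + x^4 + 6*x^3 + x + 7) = -9*x^6 + x^5 - 6*x^4 - x^3 - x^2 - 3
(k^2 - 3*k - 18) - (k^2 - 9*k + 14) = 6*k - 32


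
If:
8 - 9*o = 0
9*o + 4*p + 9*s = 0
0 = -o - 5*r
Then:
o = 8/9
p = -9*s/4 - 2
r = -8/45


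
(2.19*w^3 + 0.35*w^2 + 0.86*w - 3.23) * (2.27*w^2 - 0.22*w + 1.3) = 4.9713*w^5 + 0.3127*w^4 + 4.7222*w^3 - 7.0663*w^2 + 1.8286*w - 4.199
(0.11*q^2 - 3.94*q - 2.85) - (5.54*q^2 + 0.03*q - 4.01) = -5.43*q^2 - 3.97*q + 1.16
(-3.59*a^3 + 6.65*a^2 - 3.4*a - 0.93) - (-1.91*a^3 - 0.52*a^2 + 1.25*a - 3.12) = -1.68*a^3 + 7.17*a^2 - 4.65*a + 2.19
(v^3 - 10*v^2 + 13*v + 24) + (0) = v^3 - 10*v^2 + 13*v + 24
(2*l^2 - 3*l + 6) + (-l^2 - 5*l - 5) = l^2 - 8*l + 1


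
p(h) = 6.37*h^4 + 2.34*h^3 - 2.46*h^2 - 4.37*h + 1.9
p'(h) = 25.48*h^3 + 7.02*h^2 - 4.92*h - 4.37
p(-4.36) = 2082.14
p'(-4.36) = -1961.30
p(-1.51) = 27.95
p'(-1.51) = -68.66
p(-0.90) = 6.31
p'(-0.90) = -12.83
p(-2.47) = 199.52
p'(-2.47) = -333.35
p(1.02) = 4.26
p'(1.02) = 24.95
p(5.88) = 7981.50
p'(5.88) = 5389.43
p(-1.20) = 12.77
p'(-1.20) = -32.39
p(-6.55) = 10992.19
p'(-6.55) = -6831.14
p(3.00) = 545.80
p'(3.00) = 732.01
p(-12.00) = 127744.90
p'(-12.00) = -42963.89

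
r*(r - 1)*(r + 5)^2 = r^4 + 9*r^3 + 15*r^2 - 25*r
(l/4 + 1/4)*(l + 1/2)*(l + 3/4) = l^3/4 + 9*l^2/16 + 13*l/32 + 3/32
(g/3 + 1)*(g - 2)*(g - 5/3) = g^3/3 - 2*g^2/9 - 23*g/9 + 10/3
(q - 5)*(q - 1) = q^2 - 6*q + 5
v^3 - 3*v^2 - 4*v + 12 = (v - 3)*(v - 2)*(v + 2)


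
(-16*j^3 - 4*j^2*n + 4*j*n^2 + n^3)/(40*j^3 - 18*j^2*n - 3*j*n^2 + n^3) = (-2*j - n)/(5*j - n)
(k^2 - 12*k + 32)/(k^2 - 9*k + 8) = (k - 4)/(k - 1)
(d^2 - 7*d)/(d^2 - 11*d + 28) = d/(d - 4)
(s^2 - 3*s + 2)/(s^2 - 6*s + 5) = (s - 2)/(s - 5)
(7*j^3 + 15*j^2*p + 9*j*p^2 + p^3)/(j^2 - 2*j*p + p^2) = (7*j^3 + 15*j^2*p + 9*j*p^2 + p^3)/(j^2 - 2*j*p + p^2)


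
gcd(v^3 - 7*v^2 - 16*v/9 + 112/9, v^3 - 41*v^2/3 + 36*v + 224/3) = v^2 - 17*v/3 - 28/3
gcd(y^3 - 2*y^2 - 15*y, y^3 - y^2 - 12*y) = y^2 + 3*y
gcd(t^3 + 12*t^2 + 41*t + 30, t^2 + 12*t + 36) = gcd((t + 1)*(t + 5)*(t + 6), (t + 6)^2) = t + 6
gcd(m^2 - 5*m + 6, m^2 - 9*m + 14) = m - 2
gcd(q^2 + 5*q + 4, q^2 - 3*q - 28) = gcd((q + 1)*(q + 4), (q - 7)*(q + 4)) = q + 4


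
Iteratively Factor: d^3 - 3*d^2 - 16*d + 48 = (d + 4)*(d^2 - 7*d + 12) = (d - 4)*(d + 4)*(d - 3)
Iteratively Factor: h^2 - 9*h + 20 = (h - 5)*(h - 4)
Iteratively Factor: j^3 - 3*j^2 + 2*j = (j - 2)*(j^2 - j) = (j - 2)*(j - 1)*(j)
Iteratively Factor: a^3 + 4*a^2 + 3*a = (a + 1)*(a^2 + 3*a) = (a + 1)*(a + 3)*(a)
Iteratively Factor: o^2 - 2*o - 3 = (o - 3)*(o + 1)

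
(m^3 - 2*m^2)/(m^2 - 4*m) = m*(m - 2)/(m - 4)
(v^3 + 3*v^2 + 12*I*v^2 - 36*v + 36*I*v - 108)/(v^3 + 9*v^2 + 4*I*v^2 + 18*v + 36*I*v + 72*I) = (v^2 + 12*I*v - 36)/(v^2 + v*(6 + 4*I) + 24*I)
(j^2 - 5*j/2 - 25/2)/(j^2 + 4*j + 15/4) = 2*(j - 5)/(2*j + 3)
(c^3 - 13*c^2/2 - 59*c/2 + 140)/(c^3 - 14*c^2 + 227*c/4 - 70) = 2*(c + 5)/(2*c - 5)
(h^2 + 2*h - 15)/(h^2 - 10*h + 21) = (h + 5)/(h - 7)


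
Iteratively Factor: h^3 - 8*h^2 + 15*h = (h - 3)*(h^2 - 5*h) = (h - 5)*(h - 3)*(h)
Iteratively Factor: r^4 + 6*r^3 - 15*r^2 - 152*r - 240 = (r + 4)*(r^3 + 2*r^2 - 23*r - 60) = (r + 4)^2*(r^2 - 2*r - 15) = (r - 5)*(r + 4)^2*(r + 3)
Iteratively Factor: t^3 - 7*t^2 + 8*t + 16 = (t + 1)*(t^2 - 8*t + 16) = (t - 4)*(t + 1)*(t - 4)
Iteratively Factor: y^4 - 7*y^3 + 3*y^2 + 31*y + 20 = (y - 4)*(y^3 - 3*y^2 - 9*y - 5) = (y - 4)*(y + 1)*(y^2 - 4*y - 5) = (y - 5)*(y - 4)*(y + 1)*(y + 1)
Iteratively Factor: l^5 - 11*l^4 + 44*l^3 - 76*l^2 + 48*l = (l - 2)*(l^4 - 9*l^3 + 26*l^2 - 24*l) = (l - 4)*(l - 2)*(l^3 - 5*l^2 + 6*l) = l*(l - 4)*(l - 2)*(l^2 - 5*l + 6) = l*(l - 4)*(l - 2)^2*(l - 3)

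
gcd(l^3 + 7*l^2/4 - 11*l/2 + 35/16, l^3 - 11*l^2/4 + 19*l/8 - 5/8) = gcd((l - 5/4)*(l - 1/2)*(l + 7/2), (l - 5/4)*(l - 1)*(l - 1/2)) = l^2 - 7*l/4 + 5/8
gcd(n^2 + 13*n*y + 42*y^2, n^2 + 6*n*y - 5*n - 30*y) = n + 6*y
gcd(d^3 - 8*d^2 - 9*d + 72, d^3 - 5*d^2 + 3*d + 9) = d - 3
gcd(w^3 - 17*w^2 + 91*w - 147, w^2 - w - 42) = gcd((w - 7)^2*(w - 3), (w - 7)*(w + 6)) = w - 7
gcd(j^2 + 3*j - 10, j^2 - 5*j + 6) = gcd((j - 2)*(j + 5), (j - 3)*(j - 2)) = j - 2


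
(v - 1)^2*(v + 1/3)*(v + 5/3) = v^4 - 22*v^2/9 + 8*v/9 + 5/9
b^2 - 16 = (b - 4)*(b + 4)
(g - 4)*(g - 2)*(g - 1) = g^3 - 7*g^2 + 14*g - 8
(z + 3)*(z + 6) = z^2 + 9*z + 18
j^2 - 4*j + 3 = (j - 3)*(j - 1)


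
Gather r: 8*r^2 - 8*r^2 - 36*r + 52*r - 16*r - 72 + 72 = 0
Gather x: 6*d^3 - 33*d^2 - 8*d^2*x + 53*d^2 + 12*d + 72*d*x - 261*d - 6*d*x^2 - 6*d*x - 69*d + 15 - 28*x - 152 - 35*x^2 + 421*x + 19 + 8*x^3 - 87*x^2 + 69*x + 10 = 6*d^3 + 20*d^2 - 318*d + 8*x^3 + x^2*(-6*d - 122) + x*(-8*d^2 + 66*d + 462) - 108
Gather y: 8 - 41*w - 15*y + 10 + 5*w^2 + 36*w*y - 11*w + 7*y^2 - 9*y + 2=5*w^2 - 52*w + 7*y^2 + y*(36*w - 24) + 20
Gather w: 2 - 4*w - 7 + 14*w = 10*w - 5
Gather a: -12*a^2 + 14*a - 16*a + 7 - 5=-12*a^2 - 2*a + 2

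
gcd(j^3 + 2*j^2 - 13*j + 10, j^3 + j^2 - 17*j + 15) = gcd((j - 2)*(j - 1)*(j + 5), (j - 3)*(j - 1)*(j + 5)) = j^2 + 4*j - 5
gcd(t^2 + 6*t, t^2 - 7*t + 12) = 1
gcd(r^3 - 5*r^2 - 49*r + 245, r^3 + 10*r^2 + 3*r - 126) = r + 7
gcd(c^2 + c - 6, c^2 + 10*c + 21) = c + 3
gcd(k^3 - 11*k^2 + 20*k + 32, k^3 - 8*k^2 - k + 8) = k^2 - 7*k - 8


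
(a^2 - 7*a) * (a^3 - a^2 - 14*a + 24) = a^5 - 8*a^4 - 7*a^3 + 122*a^2 - 168*a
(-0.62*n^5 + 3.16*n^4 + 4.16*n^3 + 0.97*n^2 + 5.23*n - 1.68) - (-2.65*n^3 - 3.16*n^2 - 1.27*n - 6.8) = -0.62*n^5 + 3.16*n^4 + 6.81*n^3 + 4.13*n^2 + 6.5*n + 5.12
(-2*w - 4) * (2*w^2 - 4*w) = -4*w^3 + 16*w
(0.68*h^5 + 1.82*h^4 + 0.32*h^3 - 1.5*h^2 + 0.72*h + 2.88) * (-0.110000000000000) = -0.0748*h^5 - 0.2002*h^4 - 0.0352*h^3 + 0.165*h^2 - 0.0792*h - 0.3168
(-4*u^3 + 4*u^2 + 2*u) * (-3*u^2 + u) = 12*u^5 - 16*u^4 - 2*u^3 + 2*u^2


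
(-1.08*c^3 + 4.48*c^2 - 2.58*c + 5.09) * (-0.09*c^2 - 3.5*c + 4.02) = 0.0972*c^5 + 3.3768*c^4 - 19.7894*c^3 + 26.5815*c^2 - 28.1866*c + 20.4618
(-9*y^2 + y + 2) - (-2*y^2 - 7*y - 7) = -7*y^2 + 8*y + 9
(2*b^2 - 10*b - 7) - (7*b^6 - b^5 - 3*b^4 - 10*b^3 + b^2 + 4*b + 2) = -7*b^6 + b^5 + 3*b^4 + 10*b^3 + b^2 - 14*b - 9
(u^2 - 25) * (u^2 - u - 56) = u^4 - u^3 - 81*u^2 + 25*u + 1400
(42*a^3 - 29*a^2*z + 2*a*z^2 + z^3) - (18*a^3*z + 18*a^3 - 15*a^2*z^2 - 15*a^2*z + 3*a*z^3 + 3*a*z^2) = -18*a^3*z + 24*a^3 + 15*a^2*z^2 - 14*a^2*z - 3*a*z^3 - a*z^2 + z^3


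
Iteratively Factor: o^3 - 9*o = (o - 3)*(o^2 + 3*o) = (o - 3)*(o + 3)*(o)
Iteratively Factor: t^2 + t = (t)*(t + 1)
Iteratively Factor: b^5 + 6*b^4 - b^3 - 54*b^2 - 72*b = (b + 4)*(b^4 + 2*b^3 - 9*b^2 - 18*b) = (b + 3)*(b + 4)*(b^3 - b^2 - 6*b) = (b - 3)*(b + 3)*(b + 4)*(b^2 + 2*b) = (b - 3)*(b + 2)*(b + 3)*(b + 4)*(b)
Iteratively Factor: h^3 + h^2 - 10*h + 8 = (h - 1)*(h^2 + 2*h - 8) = (h - 2)*(h - 1)*(h + 4)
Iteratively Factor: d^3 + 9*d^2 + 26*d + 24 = (d + 3)*(d^2 + 6*d + 8) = (d + 2)*(d + 3)*(d + 4)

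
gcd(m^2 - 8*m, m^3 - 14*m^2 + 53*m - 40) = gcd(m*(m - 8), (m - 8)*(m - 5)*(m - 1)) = m - 8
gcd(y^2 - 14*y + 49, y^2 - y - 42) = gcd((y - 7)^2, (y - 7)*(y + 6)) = y - 7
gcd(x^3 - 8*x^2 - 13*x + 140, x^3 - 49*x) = x - 7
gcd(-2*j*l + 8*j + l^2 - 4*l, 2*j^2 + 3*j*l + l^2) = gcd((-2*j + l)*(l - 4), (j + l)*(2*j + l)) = 1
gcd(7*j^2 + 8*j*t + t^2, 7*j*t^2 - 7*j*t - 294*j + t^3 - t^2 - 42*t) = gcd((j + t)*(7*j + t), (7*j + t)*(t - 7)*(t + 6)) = 7*j + t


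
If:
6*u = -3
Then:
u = -1/2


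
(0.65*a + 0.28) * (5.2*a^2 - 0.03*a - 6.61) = 3.38*a^3 + 1.4365*a^2 - 4.3049*a - 1.8508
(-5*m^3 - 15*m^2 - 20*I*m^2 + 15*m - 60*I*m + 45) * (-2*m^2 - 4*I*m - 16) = 10*m^5 + 30*m^4 + 60*I*m^4 - 30*m^3 + 180*I*m^3 - 90*m^2 + 260*I*m^2 - 240*m + 780*I*m - 720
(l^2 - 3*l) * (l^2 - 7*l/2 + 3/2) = l^4 - 13*l^3/2 + 12*l^2 - 9*l/2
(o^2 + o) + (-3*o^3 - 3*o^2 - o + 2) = -3*o^3 - 2*o^2 + 2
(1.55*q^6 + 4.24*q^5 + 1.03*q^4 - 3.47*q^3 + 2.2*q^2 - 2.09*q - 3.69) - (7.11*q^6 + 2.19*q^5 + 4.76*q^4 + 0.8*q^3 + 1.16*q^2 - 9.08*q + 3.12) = -5.56*q^6 + 2.05*q^5 - 3.73*q^4 - 4.27*q^3 + 1.04*q^2 + 6.99*q - 6.81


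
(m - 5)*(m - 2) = m^2 - 7*m + 10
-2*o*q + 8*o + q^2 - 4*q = (-2*o + q)*(q - 4)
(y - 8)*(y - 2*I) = y^2 - 8*y - 2*I*y + 16*I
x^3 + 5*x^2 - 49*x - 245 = (x - 7)*(x + 5)*(x + 7)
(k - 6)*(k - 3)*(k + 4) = k^3 - 5*k^2 - 18*k + 72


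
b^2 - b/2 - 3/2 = (b - 3/2)*(b + 1)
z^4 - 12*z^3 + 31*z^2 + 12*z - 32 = (z - 8)*(z - 4)*(z - 1)*(z + 1)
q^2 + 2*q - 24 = (q - 4)*(q + 6)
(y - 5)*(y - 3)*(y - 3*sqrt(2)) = y^3 - 8*y^2 - 3*sqrt(2)*y^2 + 15*y + 24*sqrt(2)*y - 45*sqrt(2)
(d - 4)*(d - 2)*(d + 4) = d^3 - 2*d^2 - 16*d + 32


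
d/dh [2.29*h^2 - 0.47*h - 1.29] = 4.58*h - 0.47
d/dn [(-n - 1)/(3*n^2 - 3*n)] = (n^2 + 2*n - 1)/(3*n^2*(n^2 - 2*n + 1))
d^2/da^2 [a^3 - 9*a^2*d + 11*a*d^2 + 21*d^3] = 6*a - 18*d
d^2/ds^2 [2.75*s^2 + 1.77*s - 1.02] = 5.50000000000000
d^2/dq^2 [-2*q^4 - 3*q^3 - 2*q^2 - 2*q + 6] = -24*q^2 - 18*q - 4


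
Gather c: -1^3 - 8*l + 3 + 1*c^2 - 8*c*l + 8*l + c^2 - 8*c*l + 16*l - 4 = 2*c^2 - 16*c*l + 16*l - 2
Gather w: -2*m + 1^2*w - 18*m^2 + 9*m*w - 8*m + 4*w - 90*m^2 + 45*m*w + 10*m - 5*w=-108*m^2 + 54*m*w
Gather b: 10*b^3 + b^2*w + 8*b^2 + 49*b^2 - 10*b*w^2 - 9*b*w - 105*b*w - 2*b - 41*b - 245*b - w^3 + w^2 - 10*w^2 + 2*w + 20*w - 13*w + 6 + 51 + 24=10*b^3 + b^2*(w + 57) + b*(-10*w^2 - 114*w - 288) - w^3 - 9*w^2 + 9*w + 81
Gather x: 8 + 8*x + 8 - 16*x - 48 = -8*x - 32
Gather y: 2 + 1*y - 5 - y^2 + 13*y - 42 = -y^2 + 14*y - 45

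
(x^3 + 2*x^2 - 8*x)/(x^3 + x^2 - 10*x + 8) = x/(x - 1)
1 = 1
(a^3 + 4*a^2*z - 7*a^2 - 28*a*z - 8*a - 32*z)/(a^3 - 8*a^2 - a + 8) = (a + 4*z)/(a - 1)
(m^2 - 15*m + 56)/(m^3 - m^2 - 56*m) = (m - 7)/(m*(m + 7))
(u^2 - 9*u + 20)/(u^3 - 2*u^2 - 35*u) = (-u^2 + 9*u - 20)/(u*(-u^2 + 2*u + 35))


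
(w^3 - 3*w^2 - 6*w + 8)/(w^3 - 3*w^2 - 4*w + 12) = (w^2 - 5*w + 4)/(w^2 - 5*w + 6)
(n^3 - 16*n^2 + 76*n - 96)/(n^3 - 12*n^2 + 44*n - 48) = (n - 8)/(n - 4)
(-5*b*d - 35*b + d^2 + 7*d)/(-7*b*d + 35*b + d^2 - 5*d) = (5*b*d + 35*b - d^2 - 7*d)/(7*b*d - 35*b - d^2 + 5*d)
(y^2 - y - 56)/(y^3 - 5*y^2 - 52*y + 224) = 1/(y - 4)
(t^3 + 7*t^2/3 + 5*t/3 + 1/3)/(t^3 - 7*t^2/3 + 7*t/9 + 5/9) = 3*(t^2 + 2*t + 1)/(3*t^2 - 8*t + 5)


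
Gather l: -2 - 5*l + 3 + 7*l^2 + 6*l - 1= 7*l^2 + l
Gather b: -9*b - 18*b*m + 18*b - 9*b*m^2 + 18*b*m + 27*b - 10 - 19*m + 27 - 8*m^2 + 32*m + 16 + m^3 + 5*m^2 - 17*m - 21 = b*(36 - 9*m^2) + m^3 - 3*m^2 - 4*m + 12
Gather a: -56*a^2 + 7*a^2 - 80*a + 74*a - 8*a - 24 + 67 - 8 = -49*a^2 - 14*a + 35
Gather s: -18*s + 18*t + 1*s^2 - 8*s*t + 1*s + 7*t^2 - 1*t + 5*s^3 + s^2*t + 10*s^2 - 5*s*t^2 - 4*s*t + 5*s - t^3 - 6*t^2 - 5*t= 5*s^3 + s^2*(t + 11) + s*(-5*t^2 - 12*t - 12) - t^3 + t^2 + 12*t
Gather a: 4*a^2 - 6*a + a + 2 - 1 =4*a^2 - 5*a + 1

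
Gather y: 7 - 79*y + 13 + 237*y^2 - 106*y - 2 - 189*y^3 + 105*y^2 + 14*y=-189*y^3 + 342*y^2 - 171*y + 18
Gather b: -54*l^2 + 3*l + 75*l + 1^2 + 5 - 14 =-54*l^2 + 78*l - 8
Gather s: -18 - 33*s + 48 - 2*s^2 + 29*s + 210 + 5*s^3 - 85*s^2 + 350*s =5*s^3 - 87*s^2 + 346*s + 240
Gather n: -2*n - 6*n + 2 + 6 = 8 - 8*n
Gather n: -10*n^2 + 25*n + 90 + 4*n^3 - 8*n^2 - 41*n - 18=4*n^3 - 18*n^2 - 16*n + 72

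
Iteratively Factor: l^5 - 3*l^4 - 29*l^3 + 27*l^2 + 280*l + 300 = (l + 2)*(l^4 - 5*l^3 - 19*l^2 + 65*l + 150) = (l + 2)^2*(l^3 - 7*l^2 - 5*l + 75) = (l + 2)^2*(l + 3)*(l^2 - 10*l + 25) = (l - 5)*(l + 2)^2*(l + 3)*(l - 5)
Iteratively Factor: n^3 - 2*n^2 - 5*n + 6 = (n - 3)*(n^2 + n - 2) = (n - 3)*(n + 2)*(n - 1)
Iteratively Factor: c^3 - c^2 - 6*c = (c - 3)*(c^2 + 2*c) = c*(c - 3)*(c + 2)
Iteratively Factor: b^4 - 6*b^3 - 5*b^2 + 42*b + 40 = (b - 4)*(b^3 - 2*b^2 - 13*b - 10) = (b - 5)*(b - 4)*(b^2 + 3*b + 2) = (b - 5)*(b - 4)*(b + 1)*(b + 2)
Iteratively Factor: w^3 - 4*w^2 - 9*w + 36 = (w + 3)*(w^2 - 7*w + 12) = (w - 3)*(w + 3)*(w - 4)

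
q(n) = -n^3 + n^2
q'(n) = -3*n^2 + 2*n = n*(2 - 3*n)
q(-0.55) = 0.47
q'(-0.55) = -2.01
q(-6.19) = 275.49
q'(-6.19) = -127.33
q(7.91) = -432.35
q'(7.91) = -171.88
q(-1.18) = 3.04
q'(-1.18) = -6.54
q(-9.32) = 896.42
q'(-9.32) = -279.23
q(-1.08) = 2.43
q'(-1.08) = -5.66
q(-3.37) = 49.63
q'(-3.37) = -40.81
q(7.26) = -329.95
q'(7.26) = -143.60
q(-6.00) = 252.00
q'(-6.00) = -120.00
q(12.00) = -1584.00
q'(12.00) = -408.00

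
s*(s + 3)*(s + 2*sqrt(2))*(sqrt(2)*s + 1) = sqrt(2)*s^4 + 3*sqrt(2)*s^3 + 5*s^3 + 2*sqrt(2)*s^2 + 15*s^2 + 6*sqrt(2)*s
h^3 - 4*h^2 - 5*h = h*(h - 5)*(h + 1)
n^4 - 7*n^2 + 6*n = n*(n - 2)*(n - 1)*(n + 3)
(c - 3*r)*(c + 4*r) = c^2 + c*r - 12*r^2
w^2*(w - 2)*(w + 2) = w^4 - 4*w^2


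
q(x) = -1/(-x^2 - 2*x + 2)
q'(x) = -(2*x + 2)/(-x^2 - 2*x + 2)^2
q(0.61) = -2.45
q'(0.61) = -19.35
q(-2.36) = -0.87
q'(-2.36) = 2.06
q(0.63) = -2.91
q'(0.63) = -27.69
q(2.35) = 0.12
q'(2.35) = -0.10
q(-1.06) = -0.33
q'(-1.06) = 0.01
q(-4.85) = 0.08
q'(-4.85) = 0.06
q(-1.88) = -0.45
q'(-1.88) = 0.36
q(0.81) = 3.62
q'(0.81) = -47.49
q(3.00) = 0.08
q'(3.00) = -0.05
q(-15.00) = 0.01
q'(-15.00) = 0.00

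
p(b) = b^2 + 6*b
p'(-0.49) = 5.02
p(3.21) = 29.56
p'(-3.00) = 0.00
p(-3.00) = -9.00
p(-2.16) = -8.29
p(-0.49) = -2.70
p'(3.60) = 13.20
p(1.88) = 14.81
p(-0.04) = -0.24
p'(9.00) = 24.00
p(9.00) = 135.00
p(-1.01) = -5.04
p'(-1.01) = 3.98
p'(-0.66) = 4.68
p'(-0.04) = 5.92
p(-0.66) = -3.52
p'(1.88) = 9.76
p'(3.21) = 12.42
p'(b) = 2*b + 6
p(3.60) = 34.56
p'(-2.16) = 1.68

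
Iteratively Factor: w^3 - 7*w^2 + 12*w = (w)*(w^2 - 7*w + 12) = w*(w - 3)*(w - 4)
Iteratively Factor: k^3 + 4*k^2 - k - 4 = (k - 1)*(k^2 + 5*k + 4) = (k - 1)*(k + 1)*(k + 4)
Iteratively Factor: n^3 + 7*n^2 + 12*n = (n)*(n^2 + 7*n + 12) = n*(n + 3)*(n + 4)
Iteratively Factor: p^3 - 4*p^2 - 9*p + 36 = (p - 3)*(p^2 - p - 12) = (p - 3)*(p + 3)*(p - 4)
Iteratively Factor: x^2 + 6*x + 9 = (x + 3)*(x + 3)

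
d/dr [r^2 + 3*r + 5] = 2*r + 3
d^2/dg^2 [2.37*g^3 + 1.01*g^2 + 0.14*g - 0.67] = 14.22*g + 2.02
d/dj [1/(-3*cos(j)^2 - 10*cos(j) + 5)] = -2*(3*cos(j) + 5)*sin(j)/(3*cos(j)^2 + 10*cos(j) - 5)^2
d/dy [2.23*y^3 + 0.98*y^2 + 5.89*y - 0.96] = 6.69*y^2 + 1.96*y + 5.89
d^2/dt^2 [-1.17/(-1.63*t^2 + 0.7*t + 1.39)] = (6.217146*t^2 - 2.66994*t - 1.17*(3.26*t - 0.7)*(6.52*t - 1.4) - 5.301738)/(-1.63*t^2 + 0.7*t + 1.39)^3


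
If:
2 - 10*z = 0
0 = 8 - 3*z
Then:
No Solution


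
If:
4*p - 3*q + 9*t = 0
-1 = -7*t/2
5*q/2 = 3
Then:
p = 9/35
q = 6/5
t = 2/7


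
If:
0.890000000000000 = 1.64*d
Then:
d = 0.54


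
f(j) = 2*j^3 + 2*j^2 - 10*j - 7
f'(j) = 6*j^2 + 4*j - 10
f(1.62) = -9.45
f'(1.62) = 12.23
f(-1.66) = 5.96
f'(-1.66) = -0.11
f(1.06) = -12.97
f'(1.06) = 0.98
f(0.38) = -10.40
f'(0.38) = -7.61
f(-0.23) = -4.62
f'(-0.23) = -10.60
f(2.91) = 30.12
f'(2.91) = 52.45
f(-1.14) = 4.04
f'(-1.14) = -6.76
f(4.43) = 161.83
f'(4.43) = 125.47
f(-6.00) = -307.00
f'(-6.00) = 182.00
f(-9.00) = -1213.00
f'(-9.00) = 440.00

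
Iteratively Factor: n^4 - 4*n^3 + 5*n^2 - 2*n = (n - 1)*(n^3 - 3*n^2 + 2*n) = (n - 1)^2*(n^2 - 2*n) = (n - 2)*(n - 1)^2*(n)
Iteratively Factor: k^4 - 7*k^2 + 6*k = (k - 1)*(k^3 + k^2 - 6*k) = (k - 1)*(k + 3)*(k^2 - 2*k) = (k - 2)*(k - 1)*(k + 3)*(k)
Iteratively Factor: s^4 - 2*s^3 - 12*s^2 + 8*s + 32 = (s - 4)*(s^3 + 2*s^2 - 4*s - 8) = (s - 4)*(s + 2)*(s^2 - 4) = (s - 4)*(s - 2)*(s + 2)*(s + 2)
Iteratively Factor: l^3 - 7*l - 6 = (l - 3)*(l^2 + 3*l + 2) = (l - 3)*(l + 1)*(l + 2)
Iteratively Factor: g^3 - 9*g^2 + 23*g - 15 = (g - 3)*(g^2 - 6*g + 5) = (g - 3)*(g - 1)*(g - 5)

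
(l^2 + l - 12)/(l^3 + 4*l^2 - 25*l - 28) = (l^2 + l - 12)/(l^3 + 4*l^2 - 25*l - 28)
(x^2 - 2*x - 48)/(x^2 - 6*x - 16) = (x + 6)/(x + 2)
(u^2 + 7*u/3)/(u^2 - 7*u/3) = (3*u + 7)/(3*u - 7)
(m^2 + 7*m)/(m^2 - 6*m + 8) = m*(m + 7)/(m^2 - 6*m + 8)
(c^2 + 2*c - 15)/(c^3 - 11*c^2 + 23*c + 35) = (c^2 + 2*c - 15)/(c^3 - 11*c^2 + 23*c + 35)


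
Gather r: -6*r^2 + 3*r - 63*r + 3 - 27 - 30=-6*r^2 - 60*r - 54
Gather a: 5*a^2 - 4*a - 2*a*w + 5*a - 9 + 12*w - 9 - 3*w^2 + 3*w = 5*a^2 + a*(1 - 2*w) - 3*w^2 + 15*w - 18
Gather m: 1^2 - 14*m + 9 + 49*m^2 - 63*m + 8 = 49*m^2 - 77*m + 18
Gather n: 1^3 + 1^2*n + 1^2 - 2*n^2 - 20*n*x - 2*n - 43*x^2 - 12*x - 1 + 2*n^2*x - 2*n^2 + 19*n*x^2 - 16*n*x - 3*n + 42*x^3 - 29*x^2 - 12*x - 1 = n^2*(2*x - 4) + n*(19*x^2 - 36*x - 4) + 42*x^3 - 72*x^2 - 24*x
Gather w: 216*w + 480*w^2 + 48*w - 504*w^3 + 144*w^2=-504*w^3 + 624*w^2 + 264*w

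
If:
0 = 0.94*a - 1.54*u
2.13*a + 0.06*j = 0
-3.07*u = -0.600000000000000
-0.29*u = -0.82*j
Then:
No Solution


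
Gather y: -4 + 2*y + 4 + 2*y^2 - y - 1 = 2*y^2 + y - 1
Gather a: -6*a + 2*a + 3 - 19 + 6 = -4*a - 10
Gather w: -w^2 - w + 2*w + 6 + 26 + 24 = -w^2 + w + 56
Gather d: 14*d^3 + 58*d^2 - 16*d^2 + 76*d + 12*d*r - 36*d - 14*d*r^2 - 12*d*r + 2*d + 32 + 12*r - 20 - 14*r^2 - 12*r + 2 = 14*d^3 + 42*d^2 + d*(42 - 14*r^2) - 14*r^2 + 14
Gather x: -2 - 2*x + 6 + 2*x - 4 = 0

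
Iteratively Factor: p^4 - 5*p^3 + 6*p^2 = (p - 3)*(p^3 - 2*p^2) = p*(p - 3)*(p^2 - 2*p) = p^2*(p - 3)*(p - 2)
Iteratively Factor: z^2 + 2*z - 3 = (z + 3)*(z - 1)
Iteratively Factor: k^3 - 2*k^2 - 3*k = (k + 1)*(k^2 - 3*k) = k*(k + 1)*(k - 3)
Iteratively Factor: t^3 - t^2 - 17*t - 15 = (t + 3)*(t^2 - 4*t - 5) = (t - 5)*(t + 3)*(t + 1)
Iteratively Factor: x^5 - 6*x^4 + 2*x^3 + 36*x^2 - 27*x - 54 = (x - 3)*(x^4 - 3*x^3 - 7*x^2 + 15*x + 18) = (x - 3)^2*(x^3 - 7*x - 6) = (x - 3)^3*(x^2 + 3*x + 2) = (x - 3)^3*(x + 1)*(x + 2)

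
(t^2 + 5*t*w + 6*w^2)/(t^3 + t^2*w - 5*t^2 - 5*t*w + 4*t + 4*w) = (t^2 + 5*t*w + 6*w^2)/(t^3 + t^2*w - 5*t^2 - 5*t*w + 4*t + 4*w)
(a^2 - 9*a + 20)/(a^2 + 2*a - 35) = (a - 4)/(a + 7)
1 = 1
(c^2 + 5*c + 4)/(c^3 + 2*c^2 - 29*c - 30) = (c + 4)/(c^2 + c - 30)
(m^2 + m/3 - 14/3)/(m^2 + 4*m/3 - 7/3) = (m - 2)/(m - 1)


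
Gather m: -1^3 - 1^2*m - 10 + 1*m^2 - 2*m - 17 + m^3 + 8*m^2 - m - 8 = m^3 + 9*m^2 - 4*m - 36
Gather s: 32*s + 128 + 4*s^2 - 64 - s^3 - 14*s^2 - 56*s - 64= -s^3 - 10*s^2 - 24*s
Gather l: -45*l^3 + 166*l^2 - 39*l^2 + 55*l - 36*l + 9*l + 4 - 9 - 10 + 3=-45*l^3 + 127*l^2 + 28*l - 12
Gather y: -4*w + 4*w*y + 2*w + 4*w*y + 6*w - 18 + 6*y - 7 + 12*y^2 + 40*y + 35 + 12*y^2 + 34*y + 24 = 4*w + 24*y^2 + y*(8*w + 80) + 34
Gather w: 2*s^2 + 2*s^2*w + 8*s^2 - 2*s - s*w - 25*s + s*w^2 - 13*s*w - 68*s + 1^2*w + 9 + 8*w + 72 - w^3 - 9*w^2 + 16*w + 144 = 10*s^2 - 95*s - w^3 + w^2*(s - 9) + w*(2*s^2 - 14*s + 25) + 225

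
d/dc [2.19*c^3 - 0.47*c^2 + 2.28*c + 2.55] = 6.57*c^2 - 0.94*c + 2.28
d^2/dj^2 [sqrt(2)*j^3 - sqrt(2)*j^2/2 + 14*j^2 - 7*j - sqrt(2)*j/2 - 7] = 6*sqrt(2)*j - sqrt(2) + 28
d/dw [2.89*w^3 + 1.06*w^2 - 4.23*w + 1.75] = 8.67*w^2 + 2.12*w - 4.23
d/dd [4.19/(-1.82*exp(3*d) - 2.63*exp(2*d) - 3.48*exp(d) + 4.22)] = (22.8774*exp(2*d) + 22.0394*exp(d) + 14.5812)*exp(d)/(1.82*exp(3*d) + 2.63*exp(2*d) + 3.48*exp(d) - 4.22)^2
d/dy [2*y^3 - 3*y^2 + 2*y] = 6*y^2 - 6*y + 2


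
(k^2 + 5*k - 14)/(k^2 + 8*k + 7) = (k - 2)/(k + 1)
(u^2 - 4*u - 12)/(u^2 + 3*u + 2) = (u - 6)/(u + 1)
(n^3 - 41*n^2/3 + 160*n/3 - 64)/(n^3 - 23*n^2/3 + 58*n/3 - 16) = (n - 8)/(n - 2)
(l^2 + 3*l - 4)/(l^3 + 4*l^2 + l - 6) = (l + 4)/(l^2 + 5*l + 6)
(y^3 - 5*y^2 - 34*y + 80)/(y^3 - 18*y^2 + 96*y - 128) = (y + 5)/(y - 8)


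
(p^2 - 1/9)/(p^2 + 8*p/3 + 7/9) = (3*p - 1)/(3*p + 7)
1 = 1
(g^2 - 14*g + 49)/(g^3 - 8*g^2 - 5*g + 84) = (g - 7)/(g^2 - g - 12)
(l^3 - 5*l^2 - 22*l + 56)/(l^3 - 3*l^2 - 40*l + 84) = (l + 4)/(l + 6)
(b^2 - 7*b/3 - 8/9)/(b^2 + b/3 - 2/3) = (9*b^2 - 21*b - 8)/(3*(3*b^2 + b - 2))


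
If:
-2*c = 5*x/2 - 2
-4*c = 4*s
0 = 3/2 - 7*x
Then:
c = 41/56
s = -41/56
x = 3/14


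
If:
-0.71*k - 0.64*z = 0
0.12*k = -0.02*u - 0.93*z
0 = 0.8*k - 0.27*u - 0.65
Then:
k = -0.06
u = -2.57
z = 0.06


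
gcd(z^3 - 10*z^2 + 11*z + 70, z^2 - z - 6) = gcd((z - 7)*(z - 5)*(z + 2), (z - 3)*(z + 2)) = z + 2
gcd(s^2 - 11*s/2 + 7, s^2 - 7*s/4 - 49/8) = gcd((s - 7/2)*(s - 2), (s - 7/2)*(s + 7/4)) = s - 7/2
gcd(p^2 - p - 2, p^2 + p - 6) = p - 2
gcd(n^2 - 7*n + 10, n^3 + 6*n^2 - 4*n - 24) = n - 2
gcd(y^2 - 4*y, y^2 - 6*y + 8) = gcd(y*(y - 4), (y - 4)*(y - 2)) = y - 4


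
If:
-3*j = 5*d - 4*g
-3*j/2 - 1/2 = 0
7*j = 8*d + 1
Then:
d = -5/12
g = -37/48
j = -1/3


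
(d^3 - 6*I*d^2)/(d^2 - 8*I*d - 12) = d^2/(d - 2*I)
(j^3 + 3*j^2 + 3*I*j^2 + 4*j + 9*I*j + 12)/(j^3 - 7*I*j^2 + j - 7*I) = (j^2 + j*(3 + 4*I) + 12*I)/(j^2 - 6*I*j + 7)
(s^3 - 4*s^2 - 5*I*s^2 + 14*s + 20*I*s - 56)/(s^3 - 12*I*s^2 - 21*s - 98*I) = (s - 4)/(s - 7*I)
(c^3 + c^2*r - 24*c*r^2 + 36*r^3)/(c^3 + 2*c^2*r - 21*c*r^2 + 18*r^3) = (-c + 2*r)/(-c + r)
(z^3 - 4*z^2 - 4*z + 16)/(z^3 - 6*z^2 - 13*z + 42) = (z^2 - 2*z - 8)/(z^2 - 4*z - 21)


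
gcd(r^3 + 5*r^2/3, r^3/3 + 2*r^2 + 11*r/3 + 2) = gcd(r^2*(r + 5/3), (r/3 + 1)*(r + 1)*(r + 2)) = 1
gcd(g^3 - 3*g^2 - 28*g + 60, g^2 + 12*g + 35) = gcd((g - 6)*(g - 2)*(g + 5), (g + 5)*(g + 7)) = g + 5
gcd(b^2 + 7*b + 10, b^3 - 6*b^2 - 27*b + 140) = b + 5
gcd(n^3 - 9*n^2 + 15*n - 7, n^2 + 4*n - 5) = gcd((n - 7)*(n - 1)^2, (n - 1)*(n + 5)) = n - 1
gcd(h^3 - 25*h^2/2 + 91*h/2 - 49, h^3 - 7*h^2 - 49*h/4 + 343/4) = h^2 - 21*h/2 + 49/2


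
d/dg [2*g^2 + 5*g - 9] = 4*g + 5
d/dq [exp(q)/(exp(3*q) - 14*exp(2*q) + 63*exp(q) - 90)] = 2*(-exp(3*q) + 7*exp(2*q) - 45)*exp(q)/(exp(6*q) - 28*exp(5*q) + 322*exp(4*q) - 1944*exp(3*q) + 6489*exp(2*q) - 11340*exp(q) + 8100)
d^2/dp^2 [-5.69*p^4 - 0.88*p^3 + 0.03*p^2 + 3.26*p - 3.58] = -68.28*p^2 - 5.28*p + 0.06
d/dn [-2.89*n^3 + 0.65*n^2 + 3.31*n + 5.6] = -8.67*n^2 + 1.3*n + 3.31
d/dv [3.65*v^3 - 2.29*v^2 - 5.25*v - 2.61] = 10.95*v^2 - 4.58*v - 5.25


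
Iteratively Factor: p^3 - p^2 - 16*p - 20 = (p - 5)*(p^2 + 4*p + 4) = (p - 5)*(p + 2)*(p + 2)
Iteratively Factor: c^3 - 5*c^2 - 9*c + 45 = (c - 5)*(c^2 - 9) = (c - 5)*(c + 3)*(c - 3)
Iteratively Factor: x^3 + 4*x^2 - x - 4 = (x + 4)*(x^2 - 1) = (x - 1)*(x + 4)*(x + 1)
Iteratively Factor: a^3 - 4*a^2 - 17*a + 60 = (a - 5)*(a^2 + a - 12) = (a - 5)*(a - 3)*(a + 4)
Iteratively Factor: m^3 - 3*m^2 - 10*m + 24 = (m + 3)*(m^2 - 6*m + 8) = (m - 2)*(m + 3)*(m - 4)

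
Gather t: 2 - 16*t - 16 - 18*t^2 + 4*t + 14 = -18*t^2 - 12*t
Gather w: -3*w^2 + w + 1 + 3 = -3*w^2 + w + 4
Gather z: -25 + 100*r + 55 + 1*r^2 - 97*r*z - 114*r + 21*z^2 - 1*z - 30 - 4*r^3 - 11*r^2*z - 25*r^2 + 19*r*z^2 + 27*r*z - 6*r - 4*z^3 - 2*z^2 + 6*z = -4*r^3 - 24*r^2 - 20*r - 4*z^3 + z^2*(19*r + 19) + z*(-11*r^2 - 70*r + 5)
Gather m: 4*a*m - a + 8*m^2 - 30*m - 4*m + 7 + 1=-a + 8*m^2 + m*(4*a - 34) + 8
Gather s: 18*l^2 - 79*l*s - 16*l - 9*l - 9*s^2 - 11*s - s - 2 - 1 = 18*l^2 - 25*l - 9*s^2 + s*(-79*l - 12) - 3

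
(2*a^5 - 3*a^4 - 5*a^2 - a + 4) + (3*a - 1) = 2*a^5 - 3*a^4 - 5*a^2 + 2*a + 3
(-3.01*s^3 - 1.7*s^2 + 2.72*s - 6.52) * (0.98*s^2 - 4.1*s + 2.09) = -2.9498*s^5 + 10.675*s^4 + 3.3447*s^3 - 21.0946*s^2 + 32.4168*s - 13.6268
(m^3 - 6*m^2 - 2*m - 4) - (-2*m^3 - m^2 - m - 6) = 3*m^3 - 5*m^2 - m + 2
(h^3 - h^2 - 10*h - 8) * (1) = h^3 - h^2 - 10*h - 8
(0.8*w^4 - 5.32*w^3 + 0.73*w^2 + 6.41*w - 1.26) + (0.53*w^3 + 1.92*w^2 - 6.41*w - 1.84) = 0.8*w^4 - 4.79*w^3 + 2.65*w^2 - 3.1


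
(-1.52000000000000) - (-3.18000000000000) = 1.66000000000000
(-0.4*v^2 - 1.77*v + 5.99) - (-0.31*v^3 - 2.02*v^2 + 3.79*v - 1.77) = 0.31*v^3 + 1.62*v^2 - 5.56*v + 7.76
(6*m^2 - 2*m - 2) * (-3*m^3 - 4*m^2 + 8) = -18*m^5 - 18*m^4 + 14*m^3 + 56*m^2 - 16*m - 16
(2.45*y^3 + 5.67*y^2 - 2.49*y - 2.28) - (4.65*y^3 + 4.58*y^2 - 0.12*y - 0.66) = -2.2*y^3 + 1.09*y^2 - 2.37*y - 1.62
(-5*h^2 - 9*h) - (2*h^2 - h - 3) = -7*h^2 - 8*h + 3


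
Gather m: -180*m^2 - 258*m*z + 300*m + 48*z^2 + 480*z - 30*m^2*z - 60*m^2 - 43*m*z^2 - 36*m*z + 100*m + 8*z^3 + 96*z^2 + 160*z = m^2*(-30*z - 240) + m*(-43*z^2 - 294*z + 400) + 8*z^3 + 144*z^2 + 640*z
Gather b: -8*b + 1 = 1 - 8*b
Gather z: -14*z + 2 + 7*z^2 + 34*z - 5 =7*z^2 + 20*z - 3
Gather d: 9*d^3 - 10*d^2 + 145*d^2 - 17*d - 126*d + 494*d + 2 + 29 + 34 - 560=9*d^3 + 135*d^2 + 351*d - 495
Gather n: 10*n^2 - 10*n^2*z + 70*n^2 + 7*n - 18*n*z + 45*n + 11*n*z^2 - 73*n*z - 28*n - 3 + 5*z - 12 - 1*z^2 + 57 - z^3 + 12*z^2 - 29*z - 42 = n^2*(80 - 10*z) + n*(11*z^2 - 91*z + 24) - z^3 + 11*z^2 - 24*z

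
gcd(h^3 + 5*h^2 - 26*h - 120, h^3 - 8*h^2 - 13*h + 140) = h^2 - h - 20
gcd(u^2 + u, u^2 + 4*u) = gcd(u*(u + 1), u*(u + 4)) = u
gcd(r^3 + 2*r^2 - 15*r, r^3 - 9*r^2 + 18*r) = r^2 - 3*r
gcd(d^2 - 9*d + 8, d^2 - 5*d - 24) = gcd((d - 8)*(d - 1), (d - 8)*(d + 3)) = d - 8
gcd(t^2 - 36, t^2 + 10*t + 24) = t + 6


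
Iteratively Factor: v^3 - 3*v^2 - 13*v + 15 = (v + 3)*(v^2 - 6*v + 5) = (v - 1)*(v + 3)*(v - 5)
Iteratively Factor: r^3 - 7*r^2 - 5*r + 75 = (r - 5)*(r^2 - 2*r - 15) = (r - 5)^2*(r + 3)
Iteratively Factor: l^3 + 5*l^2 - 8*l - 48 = (l + 4)*(l^2 + l - 12) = (l + 4)^2*(l - 3)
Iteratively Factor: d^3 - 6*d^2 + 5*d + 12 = (d + 1)*(d^2 - 7*d + 12) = (d - 4)*(d + 1)*(d - 3)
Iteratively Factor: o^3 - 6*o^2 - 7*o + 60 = (o - 4)*(o^2 - 2*o - 15) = (o - 4)*(o + 3)*(o - 5)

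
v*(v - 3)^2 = v^3 - 6*v^2 + 9*v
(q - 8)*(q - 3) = q^2 - 11*q + 24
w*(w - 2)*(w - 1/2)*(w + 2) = w^4 - w^3/2 - 4*w^2 + 2*w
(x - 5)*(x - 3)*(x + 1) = x^3 - 7*x^2 + 7*x + 15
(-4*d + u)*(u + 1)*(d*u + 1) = -4*d^2*u^2 - 4*d^2*u + d*u^3 + d*u^2 - 4*d*u - 4*d + u^2 + u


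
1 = 1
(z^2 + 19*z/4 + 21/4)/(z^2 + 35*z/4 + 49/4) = (z + 3)/(z + 7)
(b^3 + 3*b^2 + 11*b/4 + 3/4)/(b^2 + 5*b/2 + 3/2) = b + 1/2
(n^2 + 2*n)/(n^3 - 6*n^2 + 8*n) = (n + 2)/(n^2 - 6*n + 8)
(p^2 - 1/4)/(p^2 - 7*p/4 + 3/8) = 2*(4*p^2 - 1)/(8*p^2 - 14*p + 3)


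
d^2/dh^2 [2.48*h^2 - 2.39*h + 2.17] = 4.96000000000000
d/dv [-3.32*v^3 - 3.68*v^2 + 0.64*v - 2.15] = -9.96*v^2 - 7.36*v + 0.64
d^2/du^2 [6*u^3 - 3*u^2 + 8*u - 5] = 36*u - 6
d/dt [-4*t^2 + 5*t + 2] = 5 - 8*t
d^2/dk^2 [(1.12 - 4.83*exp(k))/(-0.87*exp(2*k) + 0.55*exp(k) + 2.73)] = (3.655827*exp(4*k) - 1.079757*exp(3*k) + 70.438158*exp(2*k) - 18.231493*exp(k) + 37.679187)*exp(k)/(0.658503*exp(6*k) - 1.248885*exp(5*k) - 5.409486*exp(4*k) + 7.671455*exp(3*k) + 16.974594*exp(2*k) - 12.297285*exp(k) - 20.346417)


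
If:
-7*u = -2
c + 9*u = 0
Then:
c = -18/7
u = 2/7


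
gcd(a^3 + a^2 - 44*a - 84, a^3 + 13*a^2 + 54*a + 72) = a + 6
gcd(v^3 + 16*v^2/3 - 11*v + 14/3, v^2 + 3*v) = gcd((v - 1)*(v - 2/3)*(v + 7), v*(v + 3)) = 1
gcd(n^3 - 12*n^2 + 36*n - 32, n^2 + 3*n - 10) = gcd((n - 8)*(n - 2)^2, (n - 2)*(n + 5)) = n - 2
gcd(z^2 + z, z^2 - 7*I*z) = z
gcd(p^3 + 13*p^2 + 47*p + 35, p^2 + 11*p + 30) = p + 5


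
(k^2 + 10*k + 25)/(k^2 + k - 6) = (k^2 + 10*k + 25)/(k^2 + k - 6)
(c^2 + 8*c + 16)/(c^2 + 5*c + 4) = (c + 4)/(c + 1)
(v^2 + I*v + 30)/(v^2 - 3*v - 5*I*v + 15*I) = (v + 6*I)/(v - 3)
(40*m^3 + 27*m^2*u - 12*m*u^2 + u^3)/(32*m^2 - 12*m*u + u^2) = (-5*m^2 - 4*m*u + u^2)/(-4*m + u)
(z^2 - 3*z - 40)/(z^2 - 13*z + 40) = (z + 5)/(z - 5)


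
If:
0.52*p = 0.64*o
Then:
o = 0.8125*p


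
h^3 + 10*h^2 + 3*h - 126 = (h - 3)*(h + 6)*(h + 7)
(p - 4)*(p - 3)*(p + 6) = p^3 - p^2 - 30*p + 72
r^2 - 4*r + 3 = (r - 3)*(r - 1)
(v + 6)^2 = v^2 + 12*v + 36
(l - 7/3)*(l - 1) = l^2 - 10*l/3 + 7/3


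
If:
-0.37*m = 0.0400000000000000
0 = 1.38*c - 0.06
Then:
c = 0.04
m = -0.11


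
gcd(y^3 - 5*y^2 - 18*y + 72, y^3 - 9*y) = y - 3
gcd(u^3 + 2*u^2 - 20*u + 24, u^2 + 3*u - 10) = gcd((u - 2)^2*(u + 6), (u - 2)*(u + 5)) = u - 2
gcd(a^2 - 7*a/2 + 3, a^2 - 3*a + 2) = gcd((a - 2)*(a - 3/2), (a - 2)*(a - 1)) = a - 2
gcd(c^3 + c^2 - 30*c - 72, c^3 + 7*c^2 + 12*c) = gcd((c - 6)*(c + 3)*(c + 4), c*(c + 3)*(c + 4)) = c^2 + 7*c + 12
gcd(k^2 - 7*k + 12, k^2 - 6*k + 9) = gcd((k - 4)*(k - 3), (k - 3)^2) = k - 3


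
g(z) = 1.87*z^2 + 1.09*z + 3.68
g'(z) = 3.74*z + 1.09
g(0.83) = 5.87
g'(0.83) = 4.19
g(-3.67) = 24.87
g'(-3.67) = -12.64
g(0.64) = 5.14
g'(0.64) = 3.48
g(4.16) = 40.58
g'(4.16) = 16.65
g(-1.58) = 6.63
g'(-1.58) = -4.82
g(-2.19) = 10.26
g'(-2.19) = -7.10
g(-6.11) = 66.83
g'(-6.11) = -21.76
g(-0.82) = 4.04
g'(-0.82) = -1.98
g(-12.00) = 259.88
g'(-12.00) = -43.79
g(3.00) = 23.78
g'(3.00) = 12.31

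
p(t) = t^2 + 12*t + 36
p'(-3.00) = 6.00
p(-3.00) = 9.00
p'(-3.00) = 6.00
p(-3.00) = 9.00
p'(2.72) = 17.44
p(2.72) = 76.04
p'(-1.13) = 9.74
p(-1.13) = 23.72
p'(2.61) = 17.22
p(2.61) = 74.13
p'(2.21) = 16.42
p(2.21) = 67.40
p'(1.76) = 15.52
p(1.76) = 60.22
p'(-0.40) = 11.20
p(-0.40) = 31.36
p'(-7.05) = -2.10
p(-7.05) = 1.10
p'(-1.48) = 9.04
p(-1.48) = 20.43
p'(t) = 2*t + 12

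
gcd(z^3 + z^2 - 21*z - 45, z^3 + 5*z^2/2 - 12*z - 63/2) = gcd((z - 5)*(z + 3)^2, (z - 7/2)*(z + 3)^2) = z^2 + 6*z + 9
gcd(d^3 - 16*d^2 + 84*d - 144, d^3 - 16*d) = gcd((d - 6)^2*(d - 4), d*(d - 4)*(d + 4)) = d - 4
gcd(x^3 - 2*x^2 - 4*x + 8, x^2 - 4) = x^2 - 4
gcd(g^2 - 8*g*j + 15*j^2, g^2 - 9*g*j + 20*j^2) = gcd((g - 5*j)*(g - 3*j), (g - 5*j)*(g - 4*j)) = g - 5*j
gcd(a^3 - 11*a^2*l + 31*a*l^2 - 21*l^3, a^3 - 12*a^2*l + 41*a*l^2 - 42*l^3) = a^2 - 10*a*l + 21*l^2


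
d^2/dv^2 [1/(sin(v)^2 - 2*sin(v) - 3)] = (6*sin(v) + 4*cos(v)^2 - 18)*cos(v)^2/(-sin(v)^2 + 2*sin(v) + 3)^3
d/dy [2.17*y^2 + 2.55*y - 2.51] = 4.34*y + 2.55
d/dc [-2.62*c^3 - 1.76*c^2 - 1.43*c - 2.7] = -7.86*c^2 - 3.52*c - 1.43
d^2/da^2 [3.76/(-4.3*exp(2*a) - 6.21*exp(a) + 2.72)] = (-3.76*(8.6*exp(a) + 6.21)*(17.2*exp(a) + 12.42)*exp(a) + (64.672*exp(a) + 23.3496)*(4.3*exp(2*a) + 6.21*exp(a) - 2.72))*exp(a)/(4.3*exp(2*a) + 6.21*exp(a) - 2.72)^3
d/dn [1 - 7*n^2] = -14*n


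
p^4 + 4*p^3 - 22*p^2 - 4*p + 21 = (p - 3)*(p - 1)*(p + 1)*(p + 7)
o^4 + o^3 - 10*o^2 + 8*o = o*(o - 2)*(o - 1)*(o + 4)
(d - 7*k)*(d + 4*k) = d^2 - 3*d*k - 28*k^2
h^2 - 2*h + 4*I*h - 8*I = (h - 2)*(h + 4*I)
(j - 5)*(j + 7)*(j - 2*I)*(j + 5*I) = j^4 + 2*j^3 + 3*I*j^3 - 25*j^2 + 6*I*j^2 + 20*j - 105*I*j - 350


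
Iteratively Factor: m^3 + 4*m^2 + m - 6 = (m + 2)*(m^2 + 2*m - 3) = (m - 1)*(m + 2)*(m + 3)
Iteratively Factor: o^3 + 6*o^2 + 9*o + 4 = (o + 1)*(o^2 + 5*o + 4) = (o + 1)*(o + 4)*(o + 1)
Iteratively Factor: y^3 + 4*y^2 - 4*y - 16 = (y + 4)*(y^2 - 4) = (y + 2)*(y + 4)*(y - 2)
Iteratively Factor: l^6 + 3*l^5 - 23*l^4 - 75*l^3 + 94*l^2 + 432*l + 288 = (l - 3)*(l^5 + 6*l^4 - 5*l^3 - 90*l^2 - 176*l - 96) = (l - 3)*(l + 2)*(l^4 + 4*l^3 - 13*l^2 - 64*l - 48) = (l - 4)*(l - 3)*(l + 2)*(l^3 + 8*l^2 + 19*l + 12) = (l - 4)*(l - 3)*(l + 2)*(l + 3)*(l^2 + 5*l + 4) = (l - 4)*(l - 3)*(l + 2)*(l + 3)*(l + 4)*(l + 1)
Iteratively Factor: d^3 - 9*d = (d + 3)*(d^2 - 3*d) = d*(d + 3)*(d - 3)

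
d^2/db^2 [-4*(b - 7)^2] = -8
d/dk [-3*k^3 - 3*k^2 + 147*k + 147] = -9*k^2 - 6*k + 147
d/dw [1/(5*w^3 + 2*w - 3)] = (-15*w^2 - 2)/(5*w^3 + 2*w - 3)^2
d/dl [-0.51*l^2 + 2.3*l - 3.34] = 2.3 - 1.02*l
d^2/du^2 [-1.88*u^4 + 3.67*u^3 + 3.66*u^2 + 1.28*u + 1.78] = -22.56*u^2 + 22.02*u + 7.32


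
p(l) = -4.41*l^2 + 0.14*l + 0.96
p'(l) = 0.14 - 8.82*l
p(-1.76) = -12.95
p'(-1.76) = 15.66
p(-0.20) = 0.76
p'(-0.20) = 1.90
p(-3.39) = -50.19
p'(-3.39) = 30.04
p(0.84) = -2.03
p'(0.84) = -7.27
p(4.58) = -90.90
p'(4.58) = -40.26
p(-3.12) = -42.41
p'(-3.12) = 27.66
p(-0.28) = 0.58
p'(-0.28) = 2.61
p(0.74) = -1.35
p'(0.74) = -6.39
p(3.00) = -38.31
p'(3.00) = -26.32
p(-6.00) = -158.64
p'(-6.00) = 53.06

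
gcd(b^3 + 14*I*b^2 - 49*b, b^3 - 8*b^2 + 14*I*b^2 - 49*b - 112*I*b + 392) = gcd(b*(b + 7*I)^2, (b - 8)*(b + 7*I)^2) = b^2 + 14*I*b - 49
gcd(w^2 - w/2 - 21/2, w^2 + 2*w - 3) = w + 3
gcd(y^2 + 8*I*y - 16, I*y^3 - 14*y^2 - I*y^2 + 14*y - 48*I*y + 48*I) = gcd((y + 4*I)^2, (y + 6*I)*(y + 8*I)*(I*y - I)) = 1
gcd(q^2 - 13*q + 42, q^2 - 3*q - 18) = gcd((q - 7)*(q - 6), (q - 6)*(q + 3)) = q - 6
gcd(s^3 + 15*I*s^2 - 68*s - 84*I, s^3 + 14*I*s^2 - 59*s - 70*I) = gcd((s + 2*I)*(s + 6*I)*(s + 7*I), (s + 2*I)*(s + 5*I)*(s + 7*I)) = s^2 + 9*I*s - 14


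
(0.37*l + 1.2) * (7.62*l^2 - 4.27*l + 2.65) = 2.8194*l^3 + 7.5641*l^2 - 4.1435*l + 3.18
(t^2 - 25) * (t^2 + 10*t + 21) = t^4 + 10*t^3 - 4*t^2 - 250*t - 525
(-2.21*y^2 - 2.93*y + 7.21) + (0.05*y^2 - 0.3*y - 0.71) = -2.16*y^2 - 3.23*y + 6.5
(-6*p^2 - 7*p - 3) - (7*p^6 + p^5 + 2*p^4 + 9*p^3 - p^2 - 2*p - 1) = -7*p^6 - p^5 - 2*p^4 - 9*p^3 - 5*p^2 - 5*p - 2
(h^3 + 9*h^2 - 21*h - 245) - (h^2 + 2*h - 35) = h^3 + 8*h^2 - 23*h - 210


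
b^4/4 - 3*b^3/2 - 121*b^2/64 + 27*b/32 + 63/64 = (b/4 + 1/4)*(b - 7)*(b - 3/4)*(b + 3/4)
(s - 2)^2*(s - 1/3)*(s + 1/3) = s^4 - 4*s^3 + 35*s^2/9 + 4*s/9 - 4/9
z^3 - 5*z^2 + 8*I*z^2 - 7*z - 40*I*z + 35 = (z - 5)*(z + I)*(z + 7*I)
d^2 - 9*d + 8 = (d - 8)*(d - 1)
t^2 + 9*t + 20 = (t + 4)*(t + 5)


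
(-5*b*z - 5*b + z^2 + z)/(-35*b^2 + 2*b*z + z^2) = (z + 1)/(7*b + z)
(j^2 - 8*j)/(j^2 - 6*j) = (j - 8)/(j - 6)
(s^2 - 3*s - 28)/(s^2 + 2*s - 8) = (s - 7)/(s - 2)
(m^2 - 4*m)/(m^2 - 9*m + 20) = m/(m - 5)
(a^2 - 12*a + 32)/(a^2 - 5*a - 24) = (a - 4)/(a + 3)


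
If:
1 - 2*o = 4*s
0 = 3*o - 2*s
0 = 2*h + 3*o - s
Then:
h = -3/32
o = 1/8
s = 3/16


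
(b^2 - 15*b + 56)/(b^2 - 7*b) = (b - 8)/b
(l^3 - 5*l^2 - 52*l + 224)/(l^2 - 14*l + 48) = (l^2 + 3*l - 28)/(l - 6)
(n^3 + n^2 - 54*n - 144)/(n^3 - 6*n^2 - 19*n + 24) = (n + 6)/(n - 1)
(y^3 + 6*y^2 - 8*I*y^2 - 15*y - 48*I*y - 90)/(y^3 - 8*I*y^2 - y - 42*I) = (y^2 + y*(6 - 5*I) - 30*I)/(y^2 - 5*I*y + 14)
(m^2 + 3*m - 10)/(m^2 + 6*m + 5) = (m - 2)/(m + 1)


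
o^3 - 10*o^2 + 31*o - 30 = (o - 5)*(o - 3)*(o - 2)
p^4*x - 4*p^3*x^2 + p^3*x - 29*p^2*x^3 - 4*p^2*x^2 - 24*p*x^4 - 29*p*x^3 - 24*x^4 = (p - 8*x)*(p + x)*(p + 3*x)*(p*x + x)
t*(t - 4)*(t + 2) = t^3 - 2*t^2 - 8*t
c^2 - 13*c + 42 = (c - 7)*(c - 6)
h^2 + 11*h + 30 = (h + 5)*(h + 6)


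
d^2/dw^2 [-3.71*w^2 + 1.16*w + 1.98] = -7.42000000000000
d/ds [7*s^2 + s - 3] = 14*s + 1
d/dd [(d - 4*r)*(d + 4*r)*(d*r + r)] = r*(3*d^2 + 2*d - 16*r^2)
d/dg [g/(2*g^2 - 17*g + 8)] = 2*(4 - g^2)/(4*g^4 - 68*g^3 + 321*g^2 - 272*g + 64)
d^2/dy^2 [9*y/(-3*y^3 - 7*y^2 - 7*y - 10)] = 18*(-y*(9*y^2 + 14*y + 7)^2 + (9*y^2 + y*(9*y + 7) + 14*y + 7)*(3*y^3 + 7*y^2 + 7*y + 10))/(3*y^3 + 7*y^2 + 7*y + 10)^3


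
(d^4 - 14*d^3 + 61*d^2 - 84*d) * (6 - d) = -d^5 + 20*d^4 - 145*d^3 + 450*d^2 - 504*d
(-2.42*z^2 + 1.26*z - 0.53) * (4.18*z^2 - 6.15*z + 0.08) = -10.1156*z^4 + 20.1498*z^3 - 10.158*z^2 + 3.3603*z - 0.0424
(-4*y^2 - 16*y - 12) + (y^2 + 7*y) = -3*y^2 - 9*y - 12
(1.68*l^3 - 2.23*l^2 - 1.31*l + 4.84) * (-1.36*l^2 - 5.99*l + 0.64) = -2.2848*l^5 - 7.0304*l^4 + 16.2145*l^3 - 0.1627*l^2 - 29.83*l + 3.0976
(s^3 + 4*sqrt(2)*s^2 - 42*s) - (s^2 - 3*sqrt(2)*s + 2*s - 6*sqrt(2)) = s^3 - s^2 + 4*sqrt(2)*s^2 - 44*s + 3*sqrt(2)*s + 6*sqrt(2)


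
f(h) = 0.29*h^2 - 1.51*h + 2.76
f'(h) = 0.58*h - 1.51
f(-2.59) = 8.62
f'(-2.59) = -3.01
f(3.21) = 0.90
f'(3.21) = 0.35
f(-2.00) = 6.94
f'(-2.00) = -2.67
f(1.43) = 1.19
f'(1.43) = -0.68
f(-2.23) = 7.57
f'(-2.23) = -2.80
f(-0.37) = 3.36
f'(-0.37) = -1.72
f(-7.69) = 31.52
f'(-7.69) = -5.97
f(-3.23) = 10.66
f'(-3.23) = -3.38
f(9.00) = 12.66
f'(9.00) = 3.71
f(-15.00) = 90.66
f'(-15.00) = -10.21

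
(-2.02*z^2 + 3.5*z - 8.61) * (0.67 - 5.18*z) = 10.4636*z^3 - 19.4834*z^2 + 46.9448*z - 5.7687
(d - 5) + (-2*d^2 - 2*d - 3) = -2*d^2 - d - 8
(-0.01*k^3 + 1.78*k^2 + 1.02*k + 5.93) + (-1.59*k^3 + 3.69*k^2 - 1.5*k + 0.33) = -1.6*k^3 + 5.47*k^2 - 0.48*k + 6.26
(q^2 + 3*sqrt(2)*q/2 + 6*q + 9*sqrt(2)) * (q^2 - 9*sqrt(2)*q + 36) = q^4 - 15*sqrt(2)*q^3/2 + 6*q^3 - 45*sqrt(2)*q^2 + 9*q^2 + 54*q + 54*sqrt(2)*q + 324*sqrt(2)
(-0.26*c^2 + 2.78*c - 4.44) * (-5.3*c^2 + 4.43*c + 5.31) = 1.378*c^4 - 15.8858*c^3 + 34.4668*c^2 - 4.9074*c - 23.5764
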